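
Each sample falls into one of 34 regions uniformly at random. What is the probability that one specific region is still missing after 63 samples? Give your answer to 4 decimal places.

0.1525

On each sample the fixed region fails to appear with probability 33/34.
P(still missing after 63) = (33/34)^63 = 0.15248.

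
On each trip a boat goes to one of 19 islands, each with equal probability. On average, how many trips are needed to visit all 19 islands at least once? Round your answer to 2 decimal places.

67.41

Split into phases: going from k distinct to k+1 distinct takes on average 19/(19-k) trips.
E[T] = 19/19 + 19/18 + 19/17 + ... + 19/2 + 19/1 = 19·H_{19}.
H_{19} = 3.548, so E[T] = 67.407.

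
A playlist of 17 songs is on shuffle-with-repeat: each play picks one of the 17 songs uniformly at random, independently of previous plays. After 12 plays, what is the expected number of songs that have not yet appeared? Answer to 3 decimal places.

8.213

For each song, P(unseen after 12) = (16/17)^12 = 0.4831.
By linearity of expectation, E[unseen] = 17·(16/17)^12 = 8.2130.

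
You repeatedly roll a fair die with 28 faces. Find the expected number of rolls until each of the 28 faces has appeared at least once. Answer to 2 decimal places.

The wait to go from k to k+1 distinct faces is geometric with mean 28/(28-k).
E[T] = 28/28 + 28/27 + 28/26 + ... + 28/2 + 28/1 = 28·H_{28}.
H_{28} = 3.927, so E[T] = 109.961.

109.96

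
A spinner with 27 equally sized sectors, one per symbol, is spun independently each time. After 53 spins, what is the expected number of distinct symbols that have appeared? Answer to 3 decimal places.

23.347

For each symbol, P(seen in 53 spins) = 1 - (26/27)^53 = 0.8647.
By linearity of expectation, E[distinct seen] = 27·(1 - (26/27)^53) = 23.3468.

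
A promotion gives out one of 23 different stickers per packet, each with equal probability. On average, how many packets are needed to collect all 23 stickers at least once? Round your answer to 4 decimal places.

Split into phases: going from k distinct to k+1 distinct takes on average 23/(23-k) packets.
E[T] = 23/23 + 23/22 + 23/21 + ... + 23/2 + 23/1 = 23·H_{23}.
H_{23} = 3.73429, so E[T] = 85.88870.

85.8887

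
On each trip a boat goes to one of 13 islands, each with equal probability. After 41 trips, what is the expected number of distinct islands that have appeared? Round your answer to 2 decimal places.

12.51

For each island, P(seen in 41 trips) = 1 - (12/13)^41 = 0.962.
By linearity of expectation, E[distinct seen] = 13·(1 - (12/13)^41) = 12.512.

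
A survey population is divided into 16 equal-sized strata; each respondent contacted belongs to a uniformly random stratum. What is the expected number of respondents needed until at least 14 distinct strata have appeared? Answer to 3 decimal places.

Going from k to k+1 distinct takes a geometric number of respondents with mean 16/(16-k).
Sum over k = 0,...,13: E = 16/16 + 16/15 + 16/14 + ... + 16/4 + 16/3 = 30.0917.

30.092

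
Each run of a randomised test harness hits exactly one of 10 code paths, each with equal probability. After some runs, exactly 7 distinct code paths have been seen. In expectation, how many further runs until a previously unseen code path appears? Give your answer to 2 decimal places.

3.33

The number of runs until the next new code path is geometric with success probability 3/10, so its mean is 10/3.
E = 10/3 = 3.333.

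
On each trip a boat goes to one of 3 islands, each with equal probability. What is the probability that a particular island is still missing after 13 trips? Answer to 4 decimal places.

0.0051

On each trip the fixed island fails to appear with probability 2/3.
P(still missing after 13) = (2/3)^13 = 0.00514.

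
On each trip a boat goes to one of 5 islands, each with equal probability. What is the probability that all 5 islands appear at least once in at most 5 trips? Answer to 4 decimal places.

0.0384

By inclusion–exclusion over which islands are missing,
P(all seen) = Σ_{j=0}^{5} (-1)^j C(5,j)((5-j)/5)^5
= 1.00000 - 1.63840 + 0.77760 - 0.10240 + 0.00160 - 0.00000
= 0.03840.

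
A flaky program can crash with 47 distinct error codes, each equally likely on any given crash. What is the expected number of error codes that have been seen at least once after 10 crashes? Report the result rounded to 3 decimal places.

For each error code, P(seen in 10 crashes) = 1 - (46/47)^10 = 0.1935.
By linearity of expectation, E[distinct seen] = 47·(1 - (46/47)^10) = 9.0949.

9.095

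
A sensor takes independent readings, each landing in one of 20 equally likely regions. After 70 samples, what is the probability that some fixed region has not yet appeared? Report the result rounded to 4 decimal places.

0.0276

Each sample misses the fixed region with probability (20-1)/20 = 19/20, independently.
P(still missing after 70) = (19/20)^70 = 0.02758.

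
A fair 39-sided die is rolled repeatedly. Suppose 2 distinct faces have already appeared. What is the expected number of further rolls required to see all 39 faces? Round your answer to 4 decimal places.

163.8619

The wait to go from k to k+1 distinct faces is geometric with mean 39/(39-k).
Sum over k = 2,...,38: E = 39/37 + 39/36 + 39/35 + ... + 39/2 + 39/1 = 163.86186.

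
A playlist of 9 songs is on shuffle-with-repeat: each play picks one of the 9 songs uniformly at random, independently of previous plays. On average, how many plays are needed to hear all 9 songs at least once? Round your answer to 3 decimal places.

Split into phases: going from k distinct to k+1 distinct takes on average 9/(9-k) plays.
E[T] = 9/9 + 9/8 + 9/7 + ... + 9/2 + 9/1 = 9·H_{9}.
H_{9} = 2.8290, so E[T] = 25.4607.

25.461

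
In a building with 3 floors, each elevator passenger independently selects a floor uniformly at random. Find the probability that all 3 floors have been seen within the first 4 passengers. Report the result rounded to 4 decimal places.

By inclusion–exclusion over which floors are missing,
P(all seen) = Σ_{j=0}^{3} (-1)^j C(3,j)((3-j)/3)^4
= 1.00000 - 0.59259 + 0.03704 - 0.00000
= 0.44444.

0.4444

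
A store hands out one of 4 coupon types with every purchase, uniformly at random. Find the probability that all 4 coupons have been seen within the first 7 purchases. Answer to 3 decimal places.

0.513

By inclusion–exclusion over which coupons are missing,
P(all seen) = Σ_{j=0}^{4} (-1)^j C(4,j)((4-j)/4)^7
= 1.0000 - 0.5339 + 0.0469 - 0.0002 + 0.0000
= 0.5127.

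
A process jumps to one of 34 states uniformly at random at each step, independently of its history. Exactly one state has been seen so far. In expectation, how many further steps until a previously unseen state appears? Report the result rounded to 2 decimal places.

Each step yields a new state with probability (34-1)/34 = 33/34, so the wait is geometric with mean 34/33.
E = 34/33 = 1.030.

1.03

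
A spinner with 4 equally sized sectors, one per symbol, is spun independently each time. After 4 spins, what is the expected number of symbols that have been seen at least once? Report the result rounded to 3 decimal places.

For each symbol, P(seen in 4 spins) = 1 - (3/4)^4 = 0.6836.
By linearity of expectation, E[distinct seen] = 4·(1 - (3/4)^4) = 2.7344.

2.734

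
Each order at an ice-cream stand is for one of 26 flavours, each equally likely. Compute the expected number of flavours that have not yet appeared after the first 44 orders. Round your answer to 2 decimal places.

4.63

For each flavour, P(unseen after 44) = (25/26)^44 = 0.178.
By linearity of expectation, E[unseen] = 26·(25/26)^44 = 4.629.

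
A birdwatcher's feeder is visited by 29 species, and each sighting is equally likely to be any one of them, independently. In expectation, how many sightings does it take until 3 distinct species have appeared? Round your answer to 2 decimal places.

3.11

With k distinct species already seen, the next new one arrives after an expected 29/(29-k) sightings.
Sum over k = 0,...,2: E = 29/29 + 29/28 + 29/27 = 3.110.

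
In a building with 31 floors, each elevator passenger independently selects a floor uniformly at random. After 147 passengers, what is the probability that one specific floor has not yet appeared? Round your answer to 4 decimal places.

Each passenger misses the fixed floor with probability (31-1)/31 = 30/31, independently.
P(still missing after 147) = (30/31)^147 = 0.00807.

0.0081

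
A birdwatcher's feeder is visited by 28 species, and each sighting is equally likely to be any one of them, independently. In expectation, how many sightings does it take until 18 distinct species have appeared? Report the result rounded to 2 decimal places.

27.95

With k distinct species already seen, the next new one arrives after an expected 28/(28-k) sightings.
Sum over k = 0,...,17: E = 28/28 + 28/27 + 28/26 + ... + 28/12 + 28/11 = 27.950.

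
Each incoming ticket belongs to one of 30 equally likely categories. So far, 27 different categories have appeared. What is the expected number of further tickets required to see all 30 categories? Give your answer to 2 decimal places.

55.00

From k distinct to k+1 distinct takes on average 30/(30-k) tickets.
Sum over k = 27,...,29: E = 30/3 + 30/2 + 30/1 = 55.000.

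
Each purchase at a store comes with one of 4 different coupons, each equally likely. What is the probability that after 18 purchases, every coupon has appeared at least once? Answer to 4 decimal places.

Let A_i be the event that coupon i is missing after 18 purchases. By inclusion–exclusion on the A_i,
P(all seen) = Σ_{j=0}^{4} (-1)^j C(4,j)((4-j)/4)^18
= 1.00000 - 0.02255 + 0.00002 - 0.00000 + 0.00000
= 0.97747.

0.9775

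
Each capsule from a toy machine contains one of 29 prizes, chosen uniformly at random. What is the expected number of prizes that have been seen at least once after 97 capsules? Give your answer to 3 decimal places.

28.036

For each prize, P(seen in 97 capsules) = 1 - (28/29)^97 = 0.9668.
By linearity of expectation, E[distinct seen] = 29·(1 - (28/29)^97) = 28.0359.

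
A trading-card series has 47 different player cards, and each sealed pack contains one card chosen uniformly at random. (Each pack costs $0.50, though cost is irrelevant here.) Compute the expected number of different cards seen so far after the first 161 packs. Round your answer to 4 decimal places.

45.5265

For each card, P(seen in 161 packs) = 1 - (46/47)^161 = 0.96865.
By linearity of expectation, E[distinct seen] = 47·(1 - (46/47)^161) = 45.52649.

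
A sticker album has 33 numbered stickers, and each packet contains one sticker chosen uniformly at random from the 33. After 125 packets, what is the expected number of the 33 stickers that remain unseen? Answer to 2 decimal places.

For each sticker, P(unseen after 125) = (32/33)^125 = 0.021.
By linearity of expectation, E[unseen] = 33·(32/33)^125 = 0.705.

0.70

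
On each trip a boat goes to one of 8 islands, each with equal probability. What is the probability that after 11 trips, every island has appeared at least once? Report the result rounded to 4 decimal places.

0.0558

By inclusion–exclusion over which islands are missing,
P(all seen) = Σ_{j=0}^{8} (-1)^j C(8,j)((8-j)/8)^11
= 1.00000 - 1.84153 + 1.18258 - 0.31832 + 0.03418 - 0.00115 + 0.00001 - 0.00000 + 0.00000
= 0.05576.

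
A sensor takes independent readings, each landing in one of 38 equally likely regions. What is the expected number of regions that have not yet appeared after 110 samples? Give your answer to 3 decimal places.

For each region, P(unseen after 110) = (37/38)^110 = 0.0532.
By linearity of expectation, E[unseen] = 38·(37/38)^110 = 2.0220.

2.022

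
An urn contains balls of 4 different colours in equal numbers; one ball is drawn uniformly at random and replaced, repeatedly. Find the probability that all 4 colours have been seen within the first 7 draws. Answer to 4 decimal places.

0.5127

By inclusion–exclusion over which colours are missing,
P(all seen) = Σ_{j=0}^{4} (-1)^j C(4,j)((4-j)/4)^7
= 1.00000 - 0.53394 + 0.04688 - 0.00024 + 0.00000
= 0.51270.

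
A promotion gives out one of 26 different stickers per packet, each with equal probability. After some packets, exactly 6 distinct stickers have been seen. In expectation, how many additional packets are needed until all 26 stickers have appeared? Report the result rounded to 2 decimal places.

The wait to go from k to k+1 distinct stickers is geometric with mean 26/(26-k).
Sum over k = 6,...,25: E = 26/20 + 26/19 + 26/18 + ... + 26/2 + 26/1 = 93.541.

93.54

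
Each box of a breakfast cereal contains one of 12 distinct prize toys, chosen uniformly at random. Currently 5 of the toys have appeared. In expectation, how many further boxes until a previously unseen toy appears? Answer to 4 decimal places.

Each box yields a new toy with probability (12-5)/12 = 7/12, so the wait is geometric with mean 12/7.
E = 12/7 = 1.71429.

1.7143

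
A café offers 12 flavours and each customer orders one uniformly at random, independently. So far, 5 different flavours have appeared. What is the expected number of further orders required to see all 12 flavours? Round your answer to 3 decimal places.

31.114

From k distinct to k+1 distinct takes on average 12/(12-k) orders.
Sum over k = 5,...,11: E = 12/7 + 12/6 + 12/5 + ... + 12/2 + 12/1 = 31.1143.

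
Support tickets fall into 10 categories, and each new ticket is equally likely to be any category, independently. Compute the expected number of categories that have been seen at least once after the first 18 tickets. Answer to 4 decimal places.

For each category, P(seen in 18 tickets) = 1 - (9/10)^18 = 0.84991.
By linearity of expectation, E[distinct seen] = 10·(1 - (9/10)^18) = 8.49905.

8.4991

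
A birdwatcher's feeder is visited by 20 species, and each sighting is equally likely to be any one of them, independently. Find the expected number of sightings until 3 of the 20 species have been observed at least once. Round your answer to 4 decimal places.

3.1637

With k distinct species already seen, the next new one arrives after an expected 20/(20-k) sightings.
Sum over k = 0,...,2: E = 20/20 + 20/19 + 20/18 = 3.16374.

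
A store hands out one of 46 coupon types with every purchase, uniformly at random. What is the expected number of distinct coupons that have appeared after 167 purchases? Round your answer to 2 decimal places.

For each coupon, P(seen in 167 purchases) = 1 - (45/46)^167 = 0.975.
By linearity of expectation, E[distinct seen] = 46·(1 - (45/46)^167) = 44.829.

44.83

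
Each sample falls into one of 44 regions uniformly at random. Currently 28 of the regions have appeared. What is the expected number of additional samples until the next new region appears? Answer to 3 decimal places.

2.750

Each sample yields a new region with probability (44-28)/44 = 16/44, so the wait is geometric with mean 44/16.
E = 44/16 = 2.7500.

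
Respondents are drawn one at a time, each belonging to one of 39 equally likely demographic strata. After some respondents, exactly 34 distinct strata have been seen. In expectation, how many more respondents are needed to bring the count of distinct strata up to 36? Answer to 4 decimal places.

The wait to go from k to k+1 distinct strata is geometric with mean 39/(39-k).
Sum over k = 34,...,35: E = 39/5 + 39/4 = 17.55000.

17.5500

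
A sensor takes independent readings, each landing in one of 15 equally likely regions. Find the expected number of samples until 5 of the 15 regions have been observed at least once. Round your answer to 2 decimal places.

5.84

With k distinct regions already seen, the next new one arrives after an expected 15/(15-k) samples.
Sum over k = 0,...,4: E = 15/15 + 15/14 + 15/13 + 15/12 + 15/11 = 5.839.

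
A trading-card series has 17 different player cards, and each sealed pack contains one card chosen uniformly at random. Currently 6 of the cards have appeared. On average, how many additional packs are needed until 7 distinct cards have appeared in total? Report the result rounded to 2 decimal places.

1.55

With k distinct cards already seen, the next new one takes an expected 17/(17-k) packs.
Only the k = 6 term is needed: E = 17/11 = 1.545.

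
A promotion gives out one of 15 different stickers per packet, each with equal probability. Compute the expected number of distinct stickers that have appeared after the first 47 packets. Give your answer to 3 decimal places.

For each sticker, P(seen in 47 packets) = 1 - (14/15)^47 = 0.9609.
By linearity of expectation, E[distinct seen] = 15·(1 - (14/15)^47) = 14.4141.

14.414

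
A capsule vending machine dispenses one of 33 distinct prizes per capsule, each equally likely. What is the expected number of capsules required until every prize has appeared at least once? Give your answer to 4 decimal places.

After k distinct prizes have appeared, the next capsule gives a new one with probability (33-k)/33, so the expected wait for the (k+1)-th is 33/(33-k).
E[T] = 33/33 + 33/32 + 33/31 + ... + 33/2 + 33/1 = 33·H_{33}.
H_{33} = 4.08880, so E[T] = 134.93034.

134.9303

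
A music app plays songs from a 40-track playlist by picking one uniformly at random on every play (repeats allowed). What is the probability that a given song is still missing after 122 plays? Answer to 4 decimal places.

0.0456

Each play misses the fixed song with probability (40-1)/40 = 39/40, independently.
P(still missing after 122) = (39/40)^122 = 0.04556.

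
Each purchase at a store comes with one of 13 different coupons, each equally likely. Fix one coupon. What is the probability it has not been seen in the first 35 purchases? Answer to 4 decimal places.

0.0607

On each purchase the fixed coupon fails to appear with probability 12/13.
P(still missing after 35) = (12/13)^35 = 0.06072.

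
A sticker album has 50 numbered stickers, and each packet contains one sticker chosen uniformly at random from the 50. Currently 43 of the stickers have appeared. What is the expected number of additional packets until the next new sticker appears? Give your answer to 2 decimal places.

7.14

Each packet yields a new sticker with probability (50-43)/50 = 7/50, so the wait is geometric with mean 50/7.
E = 50/7 = 7.143.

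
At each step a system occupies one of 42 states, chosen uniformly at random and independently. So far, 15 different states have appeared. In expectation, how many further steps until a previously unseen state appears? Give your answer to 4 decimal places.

The number of steps until the next new state is geometric with success probability 27/42, so its mean is 42/27.
E = 42/27 = 1.55556.

1.5556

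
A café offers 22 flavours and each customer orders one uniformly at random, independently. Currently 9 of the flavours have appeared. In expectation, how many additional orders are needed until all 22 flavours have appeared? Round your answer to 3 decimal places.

From k distinct to k+1 distinct takes on average 22/(22-k) orders.
Sum over k = 9,...,21: E = 22/13 + 22/12 + 22/11 + ... + 22/2 + 22/1 = 69.9629.

69.963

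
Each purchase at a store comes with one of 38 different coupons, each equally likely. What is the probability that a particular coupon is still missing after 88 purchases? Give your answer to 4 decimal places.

0.0957

Each purchase misses the fixed coupon with probability (38-1)/38 = 37/38, independently.
P(still missing after 88) = (37/38)^88 = 0.09567.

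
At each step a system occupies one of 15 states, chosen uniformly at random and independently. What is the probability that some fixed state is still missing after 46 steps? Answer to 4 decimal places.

0.0418

Each step misses the fixed state with probability (15-1)/15 = 14/15, independently.
P(still missing after 46) = (14/15)^46 = 0.04185.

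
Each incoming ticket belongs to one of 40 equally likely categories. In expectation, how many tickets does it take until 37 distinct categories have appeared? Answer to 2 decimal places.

With k distinct categories already seen, the next new one arrives after an expected 40/(40-k) tickets.
Sum over k = 0,...,36: E = 40/40 + 40/39 + 40/38 + ... + 40/5 + 40/4 = 97.808.

97.81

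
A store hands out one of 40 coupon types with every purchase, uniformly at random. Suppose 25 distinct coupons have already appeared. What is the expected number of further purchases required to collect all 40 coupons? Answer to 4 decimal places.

132.7292

The wait to go from k to k+1 distinct coupons is geometric with mean 40/(40-k).
Sum over k = 25,...,39: E = 40/15 + 40/14 + 40/13 + ... + 40/2 + 40/1 = 132.72916.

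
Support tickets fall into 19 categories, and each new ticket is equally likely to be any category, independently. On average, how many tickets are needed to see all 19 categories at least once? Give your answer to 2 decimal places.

67.41

The wait to go from k to k+1 distinct categories is geometric with mean 19/(19-k).
E[T] = 19/19 + 19/18 + 19/17 + ... + 19/2 + 19/1 = 19·H_{19}.
H_{19} = 3.548, so E[T] = 67.407.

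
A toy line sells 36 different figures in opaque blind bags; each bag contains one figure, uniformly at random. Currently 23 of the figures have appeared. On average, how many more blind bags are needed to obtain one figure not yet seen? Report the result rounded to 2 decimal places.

2.77

Each blind bag yields a new figure with probability (36-23)/36 = 13/36, so the wait is geometric with mean 36/13.
E = 36/13 = 2.769.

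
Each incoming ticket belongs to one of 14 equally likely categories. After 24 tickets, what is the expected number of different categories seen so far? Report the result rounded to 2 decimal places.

For each category, P(seen in 24 tickets) = 1 - (13/14)^24 = 0.831.
By linearity of expectation, E[distinct seen] = 14·(1 - (13/14)^24) = 11.636.

11.64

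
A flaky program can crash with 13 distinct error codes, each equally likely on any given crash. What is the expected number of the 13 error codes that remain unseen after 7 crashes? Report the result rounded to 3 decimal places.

For each error code, P(unseen after 7) = (12/13)^7 = 0.5710.
By linearity of expectation, E[unseen] = 13·(12/13)^7 = 7.4235.

7.423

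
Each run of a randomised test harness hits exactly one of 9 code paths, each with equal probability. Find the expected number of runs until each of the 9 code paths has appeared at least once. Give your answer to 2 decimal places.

The wait to go from k to k+1 distinct code paths is geometric with mean 9/(9-k).
E[T] = 9/9 + 9/8 + 9/7 + ... + 9/2 + 9/1 = 9·H_{9}.
H_{9} = 2.829, so E[T] = 25.461.

25.46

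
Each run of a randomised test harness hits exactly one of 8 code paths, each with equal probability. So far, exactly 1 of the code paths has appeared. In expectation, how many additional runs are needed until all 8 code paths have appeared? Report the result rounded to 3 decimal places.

The wait to go from k to k+1 distinct code paths is geometric with mean 8/(8-k).
Sum over k = 1,...,7: E = 8/7 + 8/6 + 8/5 + ... + 8/2 + 8/1 = 20.7429.

20.743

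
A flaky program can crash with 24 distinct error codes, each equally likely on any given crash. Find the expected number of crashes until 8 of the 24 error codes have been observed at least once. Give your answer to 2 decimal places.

With k distinct error codes already seen, the next new one arrives after an expected 24/(24-k) crashes.
Sum over k = 0,...,7: E = 24/24 + 24/23 + 24/22 + ... + 24/18 + 24/17 = 9.486.

9.49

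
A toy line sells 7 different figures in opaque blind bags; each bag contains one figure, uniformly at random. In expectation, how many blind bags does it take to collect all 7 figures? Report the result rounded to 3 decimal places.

18.150

The wait to go from k to k+1 distinct figures is geometric with mean 7/(7-k).
E[T] = 7/7 + 7/6 + 7/5 + ... + 7/2 + 7/1 = 7·H_{7}.
H_{7} = 2.5929, so E[T] = 18.1500.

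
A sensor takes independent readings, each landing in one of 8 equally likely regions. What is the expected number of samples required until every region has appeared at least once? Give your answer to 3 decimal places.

21.743

Split into phases: going from k distinct to k+1 distinct takes on average 8/(8-k) samples.
E[T] = 8/8 + 8/7 + 8/6 + ... + 8/2 + 8/1 = 8·H_{8}.
H_{8} = 2.7179, so E[T] = 21.7429.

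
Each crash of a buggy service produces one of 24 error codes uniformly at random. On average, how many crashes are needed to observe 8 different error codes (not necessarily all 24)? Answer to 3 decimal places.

9.486

Going from k to k+1 distinct takes a geometric number of crashes with mean 24/(24-k).
Sum over k = 0,...,7: E = 24/24 + 24/23 + 24/22 + ... + 24/18 + 24/17 = 9.4855.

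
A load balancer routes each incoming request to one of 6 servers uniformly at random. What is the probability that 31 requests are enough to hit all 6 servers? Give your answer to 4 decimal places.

Let A_i be the event that server i is missing after 31 requests. By inclusion–exclusion on the A_i,
P(all seen) = Σ_{j=0}^{6} (-1)^j C(6,j)((6-j)/6)^31
= 1.00000 - 0.02106 + 0.00005 - 0.00000 + 0.00000 - 0.00000 + 0.00000
= 0.97899.

0.9790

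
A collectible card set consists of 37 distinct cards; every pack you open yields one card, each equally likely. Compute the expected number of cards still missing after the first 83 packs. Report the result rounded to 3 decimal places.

For each card, P(unseen after 83) = (36/37)^83 = 0.1029.
By linearity of expectation, E[unseen] = 37·(36/37)^83 = 3.8069.

3.807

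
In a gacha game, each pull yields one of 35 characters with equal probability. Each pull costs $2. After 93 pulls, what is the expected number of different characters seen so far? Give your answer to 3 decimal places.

32.638

For each character, P(seen in 93 pulls) = 1 - (34/35)^93 = 0.9325.
By linearity of expectation, E[distinct seen] = 35·(1 - (34/35)^93) = 32.6380.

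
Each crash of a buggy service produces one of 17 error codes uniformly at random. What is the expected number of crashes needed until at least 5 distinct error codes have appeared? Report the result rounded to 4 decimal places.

5.7178

Going from k to k+1 distinct takes a geometric number of crashes with mean 17/(17-k).
Sum over k = 0,...,4: E = 17/17 + 17/16 + 17/15 + 17/14 + 17/13 = 5.71781.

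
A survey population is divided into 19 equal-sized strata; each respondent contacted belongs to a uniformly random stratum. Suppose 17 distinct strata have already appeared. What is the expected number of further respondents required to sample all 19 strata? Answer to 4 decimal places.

From k distinct to k+1 distinct takes on average 19/(19-k) respondents.
Sum over k = 17,...,18: E = 19/2 + 19/1 = 28.50000.

28.5000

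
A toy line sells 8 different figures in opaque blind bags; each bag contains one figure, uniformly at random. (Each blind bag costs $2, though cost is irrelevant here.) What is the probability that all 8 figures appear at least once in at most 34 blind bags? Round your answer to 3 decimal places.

Let A_i be the event that figure i is missing after 34 blind bags. By inclusion–exclusion on the A_i,
P(all seen) = Σ_{j=0}^{8} (-1)^j C(8,j)((8-j)/8)^34
= 1.0000 - 0.0854 + 0.0016 - 0.0000 + 0.0000 - 0.0000 + 0.0000 - 0.0000 + 0.0000
= 0.9162.

0.916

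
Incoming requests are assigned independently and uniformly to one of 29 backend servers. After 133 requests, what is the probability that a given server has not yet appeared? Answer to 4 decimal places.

0.0094

Each request misses the fixed server with probability (29-1)/29 = 28/29, independently.
P(still missing after 133) = (28/29)^133 = 0.00940.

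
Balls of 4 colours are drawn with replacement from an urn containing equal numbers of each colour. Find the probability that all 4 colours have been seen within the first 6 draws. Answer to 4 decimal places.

0.3809

By inclusion–exclusion over which colours are missing,
P(all seen) = Σ_{j=0}^{4} (-1)^j C(4,j)((4-j)/4)^6
= 1.00000 - 0.71191 + 0.09375 - 0.00098 + 0.00000
= 0.38086.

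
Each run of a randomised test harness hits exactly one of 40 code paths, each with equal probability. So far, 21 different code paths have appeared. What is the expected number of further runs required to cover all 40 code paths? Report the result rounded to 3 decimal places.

From k distinct to k+1 distinct takes on average 40/(40-k) runs.
Sum over k = 21,...,39: E = 40/19 + 40/18 + 40/17 + ... + 40/2 + 40/1 = 141.9096.

141.910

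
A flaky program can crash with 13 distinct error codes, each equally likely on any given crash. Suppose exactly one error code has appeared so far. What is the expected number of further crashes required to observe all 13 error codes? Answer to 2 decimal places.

The wait to go from k to k+1 distinct error codes is geometric with mean 13/(13-k).
Sum over k = 1,...,12: E = 13/12 + 13/11 + 13/10 + ... + 13/2 + 13/1 = 40.342.

40.34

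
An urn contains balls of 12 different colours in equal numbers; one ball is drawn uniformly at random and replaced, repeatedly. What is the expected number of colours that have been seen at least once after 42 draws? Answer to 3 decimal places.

11.689

For each colour, P(seen in 42 draws) = 1 - (11/12)^42 = 0.9741.
By linearity of expectation, E[distinct seen] = 12·(1 - (11/12)^42) = 11.6895.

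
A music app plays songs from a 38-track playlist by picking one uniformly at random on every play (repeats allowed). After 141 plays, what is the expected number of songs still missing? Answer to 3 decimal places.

For each song, P(unseen after 141) = (37/38)^141 = 0.0233.
By linearity of expectation, E[unseen] = 38·(37/38)^141 = 0.8846.

0.885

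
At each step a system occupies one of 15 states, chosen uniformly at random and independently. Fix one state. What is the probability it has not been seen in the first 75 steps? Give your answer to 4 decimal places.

0.0057

Each step misses the fixed state with probability (15-1)/15 = 14/15, independently.
P(still missing after 75) = (14/15)^75 = 0.00566.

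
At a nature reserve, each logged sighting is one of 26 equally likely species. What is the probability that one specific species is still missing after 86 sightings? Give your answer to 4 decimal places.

Each sighting misses the fixed species with probability (26-1)/26 = 25/26, independently.
P(still missing after 86) = (25/26)^86 = 0.03429.

0.0343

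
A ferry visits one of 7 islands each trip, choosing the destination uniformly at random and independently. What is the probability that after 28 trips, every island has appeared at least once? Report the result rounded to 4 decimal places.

Let A_i be the event that island i is missing after 28 trips. By inclusion–exclusion on the A_i,
P(all seen) = Σ_{j=0}^{7} (-1)^j C(7,j)((7-j)/7)^28
= 1.00000 - 0.09345 + 0.00170 - 0.00001 + 0.00000 - 0.00000 + 0.00000 - 0.00000
= 0.90824.

0.9082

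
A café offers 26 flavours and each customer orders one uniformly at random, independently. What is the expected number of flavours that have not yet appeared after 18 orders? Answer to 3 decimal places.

For each flavour, P(unseen after 18) = (25/26)^18 = 0.4936.
By linearity of expectation, E[unseen] = 26·(25/26)^18 = 12.8343.

12.834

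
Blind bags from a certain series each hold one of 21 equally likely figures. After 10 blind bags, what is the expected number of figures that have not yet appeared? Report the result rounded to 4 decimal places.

12.8922

For each figure, P(unseen after 10) = (20/21)^10 = 0.61391.
By linearity of expectation, E[unseen] = 21·(20/21)^10 = 12.89218.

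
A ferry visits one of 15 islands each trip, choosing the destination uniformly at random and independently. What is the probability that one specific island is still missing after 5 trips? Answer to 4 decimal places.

Each trip misses the fixed island with probability (15-1)/15 = 14/15, independently.
P(still missing after 5) = (14/15)^5 = 0.70825.

0.7082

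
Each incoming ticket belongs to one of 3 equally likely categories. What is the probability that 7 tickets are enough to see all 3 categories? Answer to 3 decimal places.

0.826

By inclusion–exclusion over which categories are missing,
P(all seen) = Σ_{j=0}^{3} (-1)^j C(3,j)((3-j)/3)^7
= 1.0000 - 0.1756 + 0.0014 - 0.0000
= 0.8258.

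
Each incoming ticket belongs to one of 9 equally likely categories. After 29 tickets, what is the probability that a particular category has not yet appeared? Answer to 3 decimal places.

0.033

On each ticket the fixed category fails to appear with probability 8/9.
P(still missing after 29) = (8/9)^29 = 0.0329.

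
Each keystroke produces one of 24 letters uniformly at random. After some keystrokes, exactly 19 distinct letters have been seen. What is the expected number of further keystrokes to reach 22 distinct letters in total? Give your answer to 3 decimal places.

18.800

The wait to go from k to k+1 distinct letters is geometric with mean 24/(24-k).
Sum over k = 19,...,21: E = 24/5 + 24/4 + 24/3 = 18.8000.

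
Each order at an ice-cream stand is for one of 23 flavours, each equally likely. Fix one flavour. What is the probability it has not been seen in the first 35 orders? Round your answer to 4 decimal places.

0.2110

Each order misses the fixed flavour with probability (23-1)/23 = 22/23, independently.
P(still missing after 35) = (22/23)^35 = 0.21102.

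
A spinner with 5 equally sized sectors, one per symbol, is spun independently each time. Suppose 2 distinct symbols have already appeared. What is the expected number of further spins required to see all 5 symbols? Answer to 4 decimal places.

From k distinct to k+1 distinct takes on average 5/(5-k) spins.
Sum over k = 2,...,4: E = 5/3 + 5/2 + 5/1 = 9.16667.

9.1667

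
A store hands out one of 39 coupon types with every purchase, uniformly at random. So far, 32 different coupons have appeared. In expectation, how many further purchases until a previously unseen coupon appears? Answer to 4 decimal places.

The number of purchases until the next new coupon is geometric with success probability 7/39, so its mean is 39/7.
E = 39/7 = 5.57143.

5.5714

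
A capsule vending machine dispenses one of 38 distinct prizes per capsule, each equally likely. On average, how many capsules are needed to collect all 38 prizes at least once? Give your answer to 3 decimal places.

160.660

Split into phases: going from k distinct to k+1 distinct takes on average 38/(38-k) capsules.
E[T] = 38/38 + 38/37 + 38/36 + ... + 38/2 + 38/1 = 38·H_{38}.
H_{38} = 4.2279, so E[T] = 160.6603.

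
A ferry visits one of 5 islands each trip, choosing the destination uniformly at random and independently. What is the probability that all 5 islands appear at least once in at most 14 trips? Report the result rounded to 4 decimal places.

By inclusion–exclusion over which islands are missing,
P(all seen) = Σ_{j=0}^{5} (-1)^j C(5,j)((5-j)/5)^14
= 1.00000 - 0.21990 + 0.00784 - 0.00003 + 0.00000 - 0.00000
= 0.78791.

0.7879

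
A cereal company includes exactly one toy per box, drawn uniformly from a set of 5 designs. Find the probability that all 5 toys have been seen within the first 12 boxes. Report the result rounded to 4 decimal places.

Let A_i be the event that toy i is missing after 12 boxes. By inclusion–exclusion on the A_i,
P(all seen) = Σ_{j=0}^{5} (-1)^j C(5,j)((5-j)/5)^12
= 1.00000 - 0.34360 + 0.02177 - 0.00017 + 0.00000 - 0.00000
= 0.67800.

0.6780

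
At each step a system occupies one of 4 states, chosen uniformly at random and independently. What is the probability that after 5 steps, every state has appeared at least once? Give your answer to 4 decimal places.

By inclusion–exclusion over which states are missing,
P(all seen) = Σ_{j=0}^{4} (-1)^j C(4,j)((4-j)/4)^5
= 1.00000 - 0.94922 + 0.18750 - 0.00391 + 0.00000
= 0.23438.

0.2344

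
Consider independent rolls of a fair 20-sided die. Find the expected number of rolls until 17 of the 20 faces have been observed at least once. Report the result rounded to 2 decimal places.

35.29

With k distinct faces already seen, the next new one arrives after an expected 20/(20-k) rolls.
Sum over k = 0,...,16: E = 20/20 + 20/19 + 20/18 + ... + 20/5 + 20/4 = 35.288.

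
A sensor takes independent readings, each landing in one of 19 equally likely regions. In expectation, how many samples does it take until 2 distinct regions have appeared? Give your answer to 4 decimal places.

Going from k to k+1 distinct takes a geometric number of samples with mean 19/(19-k).
Sum over k = 0,...,1: E = 19/19 + 19/18 = 2.05556.

2.0556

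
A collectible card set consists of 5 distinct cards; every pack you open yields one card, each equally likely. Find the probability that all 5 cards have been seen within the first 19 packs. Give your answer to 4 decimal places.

0.9286

By inclusion–exclusion over which cards are missing,
P(all seen) = Σ_{j=0}^{5} (-1)^j C(5,j)((5-j)/5)^19
= 1.00000 - 0.07206 + 0.00061 - 0.00000 + 0.00000 - 0.00000
= 0.92855.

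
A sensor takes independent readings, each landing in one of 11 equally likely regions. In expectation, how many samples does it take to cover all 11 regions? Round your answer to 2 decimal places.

33.22

Split into phases: going from k distinct to k+1 distinct takes on average 11/(11-k) samples.
E[T] = 11/11 + 11/10 + 11/9 + ... + 11/2 + 11/1 = 11·H_{11}.
H_{11} = 3.020, so E[T] = 33.219.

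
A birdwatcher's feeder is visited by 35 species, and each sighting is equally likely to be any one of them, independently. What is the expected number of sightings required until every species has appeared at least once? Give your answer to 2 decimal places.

145.14

After k distinct species have appeared, the next sighting gives a new one with probability (35-k)/35, so the expected wait for the (k+1)-th is 35/(35-k).
E[T] = 35/35 + 35/34 + 35/33 + ... + 35/2 + 35/1 = 35·H_{35}.
H_{35} = 4.147, so E[T] = 145.137.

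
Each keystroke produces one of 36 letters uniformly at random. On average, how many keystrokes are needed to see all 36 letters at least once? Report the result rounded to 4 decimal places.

150.2841

Split into phases: going from k distinct to k+1 distinct takes on average 36/(36-k) keystrokes.
E[T] = 36/36 + 36/35 + 36/34 + ... + 36/2 + 36/1 = 36·H_{36}.
H_{36} = 4.17456, so E[T] = 150.28413.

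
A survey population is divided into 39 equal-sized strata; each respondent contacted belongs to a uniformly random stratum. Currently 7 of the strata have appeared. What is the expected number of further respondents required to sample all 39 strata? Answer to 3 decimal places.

158.281

With k distinct strata already seen, the next new one takes an expected 39/(39-k) respondents.
Sum over k = 7,...,38: E = 39/32 + 39/31 + 39/30 + ... + 39/2 + 39/1 = 158.2813.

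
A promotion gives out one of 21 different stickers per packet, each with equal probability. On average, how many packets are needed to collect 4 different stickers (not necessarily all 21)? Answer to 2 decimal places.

4.32

Going from k to k+1 distinct takes a geometric number of packets with mean 21/(21-k).
Sum over k = 0,...,3: E = 21/21 + 21/20 + 21/19 + 21/18 = 4.322.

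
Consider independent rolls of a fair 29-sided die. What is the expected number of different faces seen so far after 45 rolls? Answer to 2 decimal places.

23.02

For each face, P(seen in 45 rolls) = 1 - (28/29)^45 = 0.794.
By linearity of expectation, E[distinct seen] = 29·(1 - (28/29)^45) = 23.021.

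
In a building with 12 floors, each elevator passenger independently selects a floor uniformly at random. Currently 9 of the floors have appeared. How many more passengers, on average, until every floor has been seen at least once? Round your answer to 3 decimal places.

From k distinct to k+1 distinct takes on average 12/(12-k) passengers.
Sum over k = 9,...,11: E = 12/3 + 12/2 + 12/1 = 22.0000.

22.000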